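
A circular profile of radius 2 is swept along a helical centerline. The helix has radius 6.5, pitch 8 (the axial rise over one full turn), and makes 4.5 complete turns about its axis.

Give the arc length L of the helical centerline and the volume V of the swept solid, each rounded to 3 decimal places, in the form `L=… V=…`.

L=187.276 V=2353.378

2πR = 2π·6.5 = 40.840704
per-turn = √(40.840704² + 8²) = √(1667.9631 + 64) = √1731.9631 = 41.616861
L = 4.5 × 41.616861 = 187.275876
V = π·2² × L = 12.566371 × 187.275876 = 2353.378063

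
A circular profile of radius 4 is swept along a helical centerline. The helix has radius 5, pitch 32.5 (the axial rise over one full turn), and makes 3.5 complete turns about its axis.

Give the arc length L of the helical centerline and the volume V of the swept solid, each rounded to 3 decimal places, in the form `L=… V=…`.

2πR = 2π·5 = 31.415927
per-turn = √(31.415927² + 32.5²) = √(986.9604 + 1056.25) = √2043.2104 = 45.201885
L = 3.5 × 45.201885 = 158.206599
V = π·4² × L = 50.265482 × 158.206599 = 7952.331015

L=158.207 V=7952.331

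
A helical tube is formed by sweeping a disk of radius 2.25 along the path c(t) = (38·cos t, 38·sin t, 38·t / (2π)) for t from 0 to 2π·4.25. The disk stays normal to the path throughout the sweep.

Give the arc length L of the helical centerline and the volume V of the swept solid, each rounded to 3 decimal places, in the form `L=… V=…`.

L=1027.506 V=16341.774

2πR = 2π·38 = 238.761042
per-turn = √(238.761042² + 38²) = √(57006.8350 + 1444) = √58450.8350 = 241.766075
L = 4.25 × 241.766075 = 1027.505819
V = π·2.25² × L = 15.904313 × 1027.505819 = 16341.773954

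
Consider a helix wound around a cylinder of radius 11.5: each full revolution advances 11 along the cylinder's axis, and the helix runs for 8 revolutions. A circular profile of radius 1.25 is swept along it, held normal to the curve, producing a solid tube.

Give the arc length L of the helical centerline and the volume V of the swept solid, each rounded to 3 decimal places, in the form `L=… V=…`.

2πR = 2π·11.5 = 72.256631
per-turn = √(72.256631² + 11²) = √(5221.0207 + 121) = √5342.0207 = 73.089129
L = 8 × 73.089129 = 584.713029
V = π·1.25² × L = 4.908739 × 584.713029 = 2870.203371

L=584.713 V=2870.203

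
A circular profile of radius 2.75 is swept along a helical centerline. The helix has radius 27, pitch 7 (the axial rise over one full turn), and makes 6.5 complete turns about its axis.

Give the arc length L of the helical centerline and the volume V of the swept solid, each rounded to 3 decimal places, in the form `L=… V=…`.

2πR = 2π·27 = 169.646003
per-turn = √(169.646003² + 7²) = √(28779.7664 + 49) = √28828.7664 = 169.790360
L = 6.5 × 169.790360 = 1103.637342
V = π·2.75² × L = 23.758294 × 1103.637342 = 26220.540920

L=1103.637 V=26220.541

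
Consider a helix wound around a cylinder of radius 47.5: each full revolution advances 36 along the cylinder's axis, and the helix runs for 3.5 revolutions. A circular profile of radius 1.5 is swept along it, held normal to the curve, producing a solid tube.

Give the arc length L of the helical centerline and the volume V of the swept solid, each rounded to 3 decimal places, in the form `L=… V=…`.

L=1052.151 V=7437.220

2πR = 2π·47.5 = 298.451302
per-turn = √(298.451302² + 36²) = √(89073.1797 + 1296) = √90369.1797 = 300.614670
L = 3.5 × 300.614670 = 1052.151344
V = π·1.5² × L = 7.068583 × 1052.151344 = 7437.219602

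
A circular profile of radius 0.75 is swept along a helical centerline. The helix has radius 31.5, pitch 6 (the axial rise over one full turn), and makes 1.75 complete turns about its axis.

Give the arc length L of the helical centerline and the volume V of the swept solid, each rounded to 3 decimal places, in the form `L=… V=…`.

L=346.520 V=612.351

2πR = 2π·31.5 = 197.920337
per-turn = √(197.920337² + 6²) = √(39172.4599 + 36) = √39208.4599 = 198.011262
L = 1.75 × 198.011262 = 346.519708
V = π·0.75² × L = 1.767146 × 346.519708 = 612.350871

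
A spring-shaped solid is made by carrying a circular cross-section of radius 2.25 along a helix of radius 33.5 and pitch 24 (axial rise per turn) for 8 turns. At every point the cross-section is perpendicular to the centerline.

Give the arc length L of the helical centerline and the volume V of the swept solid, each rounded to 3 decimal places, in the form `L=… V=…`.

2πR = 2π·33.5 = 210.486708
per-turn = √(210.486708² + 24²) = √(44304.6542 + 576) = √44880.6542 = 211.850547
L = 8 × 211.850547 = 1694.804374
V = π·2.25² × L = 15.904313 × 1694.804374 = 26954.698913

L=1694.804 V=26954.699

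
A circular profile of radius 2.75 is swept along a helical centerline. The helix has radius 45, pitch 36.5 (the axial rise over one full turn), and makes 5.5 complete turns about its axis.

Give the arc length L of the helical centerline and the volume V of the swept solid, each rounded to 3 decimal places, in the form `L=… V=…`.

2πR = 2π·45 = 282.743339
per-turn = √(282.743339² + 36.5²) = √(79943.7956 + 1332.25) = √81276.0456 = 285.089540
L = 5.5 × 285.089540 = 1567.992468
V = π·2.75² × L = 23.758294 × 1567.992468 = 37252.826748

L=1567.992 V=37252.827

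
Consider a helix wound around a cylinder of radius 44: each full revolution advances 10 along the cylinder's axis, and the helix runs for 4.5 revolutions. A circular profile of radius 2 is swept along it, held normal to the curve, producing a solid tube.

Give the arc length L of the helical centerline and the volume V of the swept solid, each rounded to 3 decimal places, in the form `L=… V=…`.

L=1244.884 V=15643.677

2πR = 2π·44 = 276.460154
per-turn = √(276.460154² + 10²) = √(76430.2165 + 100) = √76530.2165 = 276.640952
L = 4.5 × 276.640952 = 1244.884285
V = π·2² × L = 12.566371 × 1244.884285 = 15643.677301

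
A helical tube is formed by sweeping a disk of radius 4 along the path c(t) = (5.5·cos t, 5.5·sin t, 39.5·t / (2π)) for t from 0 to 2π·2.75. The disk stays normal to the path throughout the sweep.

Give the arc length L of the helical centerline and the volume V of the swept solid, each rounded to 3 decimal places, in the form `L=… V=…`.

2πR = 2π·5.5 = 34.557519
per-turn = √(34.557519² + 39.5²) = √(1194.2221 + 1560.25) = √2754.4721 = 52.483065
L = 2.75 × 52.483065 = 144.328429
V = π·4² × L = 50.265482 × 144.328429 = 7254.738131

L=144.328 V=7254.738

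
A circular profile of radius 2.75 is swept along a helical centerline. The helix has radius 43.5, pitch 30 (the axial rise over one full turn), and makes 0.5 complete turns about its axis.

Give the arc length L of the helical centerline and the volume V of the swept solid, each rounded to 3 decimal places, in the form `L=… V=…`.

L=137.480 V=3266.291

2πR = 2π·43.5 = 273.318561
per-turn = √(273.318561² + 30²) = √(74703.0357 + 900) = √75603.0357 = 274.960062
L = 0.5 × 274.960062 = 137.480031
V = π·2.75² × L = 23.758294 × 137.480031 = 3266.291057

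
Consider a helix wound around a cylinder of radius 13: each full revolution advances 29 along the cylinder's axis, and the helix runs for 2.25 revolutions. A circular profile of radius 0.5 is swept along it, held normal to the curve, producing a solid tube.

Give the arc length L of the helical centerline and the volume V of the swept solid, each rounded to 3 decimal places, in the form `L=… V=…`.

L=195.023 V=153.170

2πR = 2π·13 = 81.681409
per-turn = √(81.681409² + 29²) = √(6671.8526 + 841) = √7512.8526 = 86.676713
L = 2.25 × 86.676713 = 195.022604
V = π·0.5² × L = 0.785398 × 195.022604 = 153.170395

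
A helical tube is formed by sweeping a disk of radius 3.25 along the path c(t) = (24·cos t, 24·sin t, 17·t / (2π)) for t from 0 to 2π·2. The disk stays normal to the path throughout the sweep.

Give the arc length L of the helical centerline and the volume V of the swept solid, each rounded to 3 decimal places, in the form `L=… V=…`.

2πR = 2π·24 = 150.796447
per-turn = √(150.796447² + 17²) = √(22739.5685 + 289) = √23028.5685 = 151.751667
L = 2 × 151.751667 = 303.503335
V = π·3.25² × L = 33.183072 × 303.503335 = 10071.173129

L=303.503 V=10071.173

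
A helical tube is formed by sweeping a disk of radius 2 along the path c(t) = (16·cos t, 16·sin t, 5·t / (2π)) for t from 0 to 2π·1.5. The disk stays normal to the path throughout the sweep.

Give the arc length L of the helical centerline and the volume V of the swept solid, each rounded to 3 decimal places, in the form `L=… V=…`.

L=150.983 V=1897.306

2πR = 2π·16 = 100.530965
per-turn = √(100.530965² + 5²) = √(10106.4749 + 25) = √10131.4749 = 100.655228
L = 1.5 × 100.655228 = 150.982842
V = π·2² × L = 12.566371 × 150.982842 = 1897.306347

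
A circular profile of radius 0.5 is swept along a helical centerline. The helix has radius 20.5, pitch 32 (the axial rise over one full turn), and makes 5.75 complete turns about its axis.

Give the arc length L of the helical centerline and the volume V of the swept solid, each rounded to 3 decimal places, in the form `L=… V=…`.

2πR = 2π·20.5 = 128.805299
per-turn = √(128.805299² + 32²) = √(16590.8050 + 1024) = √17614.8050 = 132.720778
L = 5.75 × 132.720778 = 763.144475
V = π·0.5² × L = 0.785398 × 763.144475 = 599.372269

L=763.144 V=599.372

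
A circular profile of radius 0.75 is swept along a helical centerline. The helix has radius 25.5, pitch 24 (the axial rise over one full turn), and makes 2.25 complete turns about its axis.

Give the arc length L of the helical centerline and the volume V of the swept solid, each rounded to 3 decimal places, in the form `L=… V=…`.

L=364.520 V=644.160

2πR = 2π·25.5 = 160.221225
per-turn = √(160.221225² + 24²) = √(25670.8410 + 576) = √26246.8410 = 162.008768
L = 2.25 × 162.008768 = 364.519729
V = π·0.75² × L = 1.767146 × 364.519729 = 644.159533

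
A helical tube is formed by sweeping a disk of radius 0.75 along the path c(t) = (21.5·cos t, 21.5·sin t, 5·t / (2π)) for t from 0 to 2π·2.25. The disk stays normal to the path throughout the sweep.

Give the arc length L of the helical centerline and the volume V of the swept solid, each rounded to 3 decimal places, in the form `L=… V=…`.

2πR = 2π·21.5 = 135.088484
per-turn = √(135.088484² + 5²) = √(18248.8985 + 25) = √18273.8985 = 135.180984
L = 2.25 × 135.180984 = 304.157215
V = π·0.75² × L = 1.767146 × 304.157215 = 537.490165

L=304.157 V=537.490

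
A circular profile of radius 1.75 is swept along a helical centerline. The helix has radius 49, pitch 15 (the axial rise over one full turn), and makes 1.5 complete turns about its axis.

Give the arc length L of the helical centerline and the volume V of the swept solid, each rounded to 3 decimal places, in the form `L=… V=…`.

2πR = 2π·49 = 307.876080
per-turn = √(307.876080² + 15²) = √(94787.6807 + 225) = √95012.6807 = 308.241270
L = 1.5 × 308.241270 = 462.361905
V = π·1.75² × L = 9.621128 × 462.361905 = 4448.442843

L=462.362 V=4448.443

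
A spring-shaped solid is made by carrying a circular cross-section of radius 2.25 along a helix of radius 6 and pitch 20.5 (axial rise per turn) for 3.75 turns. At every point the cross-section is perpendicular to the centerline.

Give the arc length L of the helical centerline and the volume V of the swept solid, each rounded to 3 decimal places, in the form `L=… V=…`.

2πR = 2π·6 = 37.699112
per-turn = √(37.699112² + 20.5²) = √(1421.2230 + 420.25) = √1841.4730 = 42.912388
L = 3.75 × 42.912388 = 160.921455
V = π·2.25² × L = 15.904313 × 160.921455 = 2559.345151

L=160.921 V=2559.345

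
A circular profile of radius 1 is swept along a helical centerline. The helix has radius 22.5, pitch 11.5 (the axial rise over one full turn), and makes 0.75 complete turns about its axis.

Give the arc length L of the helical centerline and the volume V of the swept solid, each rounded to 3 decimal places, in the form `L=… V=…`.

2πR = 2π·22.5 = 141.371669
per-turn = √(141.371669² + 11.5²) = √(19985.9489 + 132.25) = √20118.1989 = 141.838637
L = 0.75 × 141.838637 = 106.378978
V = π·1² × L = 3.141593 × 106.378978 = 334.199415

L=106.379 V=334.199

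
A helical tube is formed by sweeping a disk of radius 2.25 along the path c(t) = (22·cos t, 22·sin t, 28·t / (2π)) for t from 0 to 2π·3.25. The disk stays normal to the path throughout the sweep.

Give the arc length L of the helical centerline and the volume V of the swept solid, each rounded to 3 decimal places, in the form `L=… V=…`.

L=458.372 V=7290.086

2πR = 2π·22 = 138.230077
per-turn = √(138.230077² + 28²) = √(19107.5541 + 784) = √19891.5541 = 141.037421
L = 3.25 × 141.037421 = 458.371618
V = π·2.25² × L = 15.904313 × 458.371618 = 7290.085599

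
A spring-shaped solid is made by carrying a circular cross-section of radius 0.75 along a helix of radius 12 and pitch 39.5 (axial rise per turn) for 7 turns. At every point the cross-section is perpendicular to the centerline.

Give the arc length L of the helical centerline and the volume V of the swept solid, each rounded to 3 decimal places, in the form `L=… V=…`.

L=595.829 V=1052.916

2πR = 2π·12 = 75.398224
per-turn = √(75.398224² + 39.5²) = √(5684.8921 + 1560.25) = √7245.1421 = 85.118401
L = 7 × 85.118401 = 595.828805
V = π·0.75² × L = 1.767146 × 595.828805 = 1052.916410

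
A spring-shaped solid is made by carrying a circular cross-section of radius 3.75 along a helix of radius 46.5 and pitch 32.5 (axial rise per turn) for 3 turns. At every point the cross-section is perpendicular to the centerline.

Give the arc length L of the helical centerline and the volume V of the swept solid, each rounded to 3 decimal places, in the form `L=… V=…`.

2πR = 2π·46.5 = 292.168117
per-turn = √(292.168117² + 32.5²) = √(85362.2085 + 1056.25) = √86418.4585 = 293.970166
L = 3 × 293.970166 = 881.910498
V = π·3.75² × L = 44.178647 × 881.910498 = 38961.612297

L=881.910 V=38961.612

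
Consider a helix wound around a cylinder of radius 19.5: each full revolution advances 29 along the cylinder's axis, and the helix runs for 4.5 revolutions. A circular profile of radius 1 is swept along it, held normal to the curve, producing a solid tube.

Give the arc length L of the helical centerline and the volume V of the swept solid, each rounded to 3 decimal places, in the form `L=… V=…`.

2πR = 2π·19.5 = 122.522113
per-turn = √(122.522113² + 29²) = √(15011.6683 + 841) = √15852.6683 = 125.907380
L = 4.5 × 125.907380 = 566.583209
V = π·1² × L = 3.141593 × 566.583209 = 1779.973648

L=566.583 V=1779.974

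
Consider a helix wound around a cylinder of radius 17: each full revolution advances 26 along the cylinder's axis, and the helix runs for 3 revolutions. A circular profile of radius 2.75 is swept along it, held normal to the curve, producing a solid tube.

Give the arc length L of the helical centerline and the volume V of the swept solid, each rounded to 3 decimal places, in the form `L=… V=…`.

L=329.799 V=7835.461

2πR = 2π·17 = 106.814150
per-turn = √(106.814150² + 26²) = √(11409.2627 + 676) = √12085.2627 = 109.932992
L = 3 × 109.932992 = 329.798975
V = π·2.75² × L = 23.758294 × 329.798975 = 7835.461165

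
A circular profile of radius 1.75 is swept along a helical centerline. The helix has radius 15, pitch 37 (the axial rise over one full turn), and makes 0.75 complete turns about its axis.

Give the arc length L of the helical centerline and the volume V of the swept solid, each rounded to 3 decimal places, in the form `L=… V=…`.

2πR = 2π·15 = 94.247780
per-turn = √(94.247780² + 37²) = √(8882.6440 + 1369) = √10251.6440 = 101.250402
L = 0.75 × 101.250402 = 75.937802
V = π·1.75² × L = 9.621128 × 75.937802 = 730.607272

L=75.938 V=730.607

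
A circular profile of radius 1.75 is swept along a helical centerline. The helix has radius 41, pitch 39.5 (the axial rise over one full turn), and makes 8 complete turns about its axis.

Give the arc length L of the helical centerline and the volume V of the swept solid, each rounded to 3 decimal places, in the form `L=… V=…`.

L=2084.971 V=20059.767

2πR = 2π·41 = 257.610598
per-turn = √(257.610598² + 39.5²) = √(66363.2200 + 1560.25) = √67923.4700 = 260.621315
L = 8 × 260.621315 = 2084.970522
V = π·1.75² × L = 9.621128 × 2084.970522 = 20059.767234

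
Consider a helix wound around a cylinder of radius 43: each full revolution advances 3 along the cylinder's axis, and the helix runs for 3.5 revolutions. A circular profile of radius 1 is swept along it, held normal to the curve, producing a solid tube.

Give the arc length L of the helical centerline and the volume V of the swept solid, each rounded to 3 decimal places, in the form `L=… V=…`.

L=945.678 V=2970.934

2πR = 2π·43 = 270.176968
per-turn = √(270.176968² + 3²) = √(72995.5942 + 9) = √73004.5942 = 270.193623
L = 3.5 × 270.193623 = 945.677682
V = π·1² × L = 3.141593 × 945.677682 = 2970.934059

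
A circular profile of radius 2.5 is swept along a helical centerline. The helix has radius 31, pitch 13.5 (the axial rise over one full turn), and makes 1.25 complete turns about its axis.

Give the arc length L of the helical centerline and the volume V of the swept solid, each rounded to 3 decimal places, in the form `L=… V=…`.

2πR = 2π·31 = 194.778745
per-turn = √(194.778745² + 13.5²) = √(37938.7593 + 182.25) = √38121.0093 = 195.246023
L = 1.25 × 195.246023 = 244.057528
V = π·2.5² × L = 19.634954 × 244.057528 = 4792.058360

L=244.058 V=4792.058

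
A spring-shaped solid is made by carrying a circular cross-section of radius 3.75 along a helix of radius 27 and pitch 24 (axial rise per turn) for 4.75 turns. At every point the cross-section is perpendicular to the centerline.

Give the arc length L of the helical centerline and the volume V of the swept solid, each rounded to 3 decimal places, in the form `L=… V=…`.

2πR = 2π·27 = 169.646003
per-turn = √(169.646003² + 24²) = √(28779.7664 + 576) = √29355.7664 = 171.335246
L = 4.75 × 171.335246 = 813.842417
V = π·3.75² × L = 44.178647 × 813.842417 = 35954.456615

L=813.842 V=35954.457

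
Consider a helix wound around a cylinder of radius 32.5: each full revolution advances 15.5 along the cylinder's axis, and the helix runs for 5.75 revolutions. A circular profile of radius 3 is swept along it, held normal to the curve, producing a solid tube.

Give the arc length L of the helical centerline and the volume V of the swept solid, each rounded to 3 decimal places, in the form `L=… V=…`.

L=1177.548 V=33294.382

2πR = 2π·32.5 = 204.203522
per-turn = √(204.203522² + 15.5²) = √(41699.0786 + 240.25) = √41939.3286 = 204.790939
L = 5.75 × 204.790939 = 1177.547898
V = π·3² × L = 28.274334 × 1177.547898 = 33294.382425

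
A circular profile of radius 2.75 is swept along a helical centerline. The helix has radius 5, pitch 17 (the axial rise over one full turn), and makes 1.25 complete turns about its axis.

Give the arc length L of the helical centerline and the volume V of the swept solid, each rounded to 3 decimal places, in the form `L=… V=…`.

L=44.651 V=1060.825

2πR = 2π·5 = 31.415927
per-turn = √(31.415927² + 17²) = √(986.9604 + 289) = √1275.9604 = 35.720588
L = 1.25 × 35.720588 = 44.650736
V = π·2.75² × L = 23.758294 × 44.650736 = 1060.825323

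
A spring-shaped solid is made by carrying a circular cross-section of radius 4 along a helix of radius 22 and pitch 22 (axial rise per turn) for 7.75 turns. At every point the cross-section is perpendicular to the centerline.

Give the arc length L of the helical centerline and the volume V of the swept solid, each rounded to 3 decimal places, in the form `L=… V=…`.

2πR = 2π·22 = 138.230077
per-turn = √(138.230077² + 22²) = √(19107.5541 + 484) = √19591.5541 = 139.969833
L = 7.75 × 139.969833 = 1084.766205
V = π·4² × L = 50.265482 × 1084.766205 = 54526.296644

L=1084.766 V=54526.297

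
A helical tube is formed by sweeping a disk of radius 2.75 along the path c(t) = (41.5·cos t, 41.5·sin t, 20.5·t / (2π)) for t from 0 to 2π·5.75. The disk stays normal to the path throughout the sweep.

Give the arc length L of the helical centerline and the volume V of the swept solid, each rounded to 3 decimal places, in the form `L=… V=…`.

2πR = 2π·41.5 = 260.752190
per-turn = √(260.752190² + 20.5²) = √(67991.7047 + 420.25) = √68411.9547 = 261.556791
L = 5.75 × 261.556791 = 1503.951546
V = π·2.75² × L = 23.758294 × 1503.951546 = 35731.323659

L=1503.952 V=35731.324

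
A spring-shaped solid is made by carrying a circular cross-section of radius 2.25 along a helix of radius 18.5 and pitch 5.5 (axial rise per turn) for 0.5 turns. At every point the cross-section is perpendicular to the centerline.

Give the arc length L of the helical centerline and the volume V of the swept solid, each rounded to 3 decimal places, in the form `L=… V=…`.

L=58.184 V=925.384

2πR = 2π·18.5 = 116.238928
per-turn = √(116.238928² + 5.5²) = √(13511.4884 + 30.25) = √13541.7384 = 116.368975
L = 0.5 × 116.368975 = 58.184488
V = π·2.25² × L = 15.904313 × 58.184488 = 925.384293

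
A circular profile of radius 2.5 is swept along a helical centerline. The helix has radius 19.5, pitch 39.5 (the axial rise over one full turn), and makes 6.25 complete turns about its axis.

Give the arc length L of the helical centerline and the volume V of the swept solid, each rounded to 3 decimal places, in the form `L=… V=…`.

2πR = 2π·19.5 = 122.522113
per-turn = √(122.522113² + 39.5²) = √(15011.6683 + 1560.25) = √16571.9183 = 128.731963
L = 6.25 × 128.731963 = 804.574769
V = π·2.5² × L = 19.634954 × 804.574769 = 15797.788641

L=804.575 V=15797.789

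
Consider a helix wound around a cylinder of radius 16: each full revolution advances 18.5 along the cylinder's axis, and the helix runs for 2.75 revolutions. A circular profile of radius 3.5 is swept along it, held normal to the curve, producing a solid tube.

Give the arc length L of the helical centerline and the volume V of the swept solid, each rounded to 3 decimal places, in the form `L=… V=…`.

2πR = 2π·16 = 100.530965
per-turn = √(100.530965² + 18.5²) = √(10106.4749 + 342.25) = √10448.7249 = 102.219005
L = 2.75 × 102.219005 = 281.102263
V = π·3.5² × L = 38.484510 × 281.102263 = 10818.082843

L=281.102 V=10818.083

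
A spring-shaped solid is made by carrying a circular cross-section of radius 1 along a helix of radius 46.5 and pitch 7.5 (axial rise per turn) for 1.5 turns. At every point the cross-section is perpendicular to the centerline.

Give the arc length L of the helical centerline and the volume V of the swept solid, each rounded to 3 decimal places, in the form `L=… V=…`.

L=438.397 V=1377.263

2πR = 2π·46.5 = 292.168117
per-turn = √(292.168117² + 7.5²) = √(85362.2085 + 56.25) = √85418.4585 = 292.264364
L = 1.5 × 292.264364 = 438.396546
V = π·1² × L = 3.141593 × 438.396546 = 1377.263368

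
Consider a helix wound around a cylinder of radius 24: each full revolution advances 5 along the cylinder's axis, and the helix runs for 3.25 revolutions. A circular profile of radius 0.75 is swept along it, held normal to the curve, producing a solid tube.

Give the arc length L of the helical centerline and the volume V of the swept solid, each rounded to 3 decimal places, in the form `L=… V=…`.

2πR = 2π·24 = 150.796447
per-turn = √(150.796447² + 5²) = √(22739.5685 + 25) = √22764.5685 = 150.879318
L = 3.25 × 150.879318 = 490.357783
V = π·0.75² × L = 1.767146 × 490.357783 = 866.533730

L=490.358 V=866.534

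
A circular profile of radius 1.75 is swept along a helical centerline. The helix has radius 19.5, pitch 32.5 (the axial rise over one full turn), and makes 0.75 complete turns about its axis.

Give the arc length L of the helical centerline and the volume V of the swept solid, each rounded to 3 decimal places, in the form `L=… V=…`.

L=95.069 V=914.675

2πR = 2π·19.5 = 122.522113
per-turn = √(122.522113² + 32.5²) = √(15011.6683 + 1056.25) = √16067.9183 = 126.759293
L = 0.75 × 126.759293 = 95.069470
V = π·1.75² × L = 9.621128 × 95.069470 = 914.675488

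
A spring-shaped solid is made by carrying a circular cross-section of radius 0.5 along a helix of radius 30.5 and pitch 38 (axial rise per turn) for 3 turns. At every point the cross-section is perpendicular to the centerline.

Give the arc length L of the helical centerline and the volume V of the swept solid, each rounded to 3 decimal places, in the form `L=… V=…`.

L=586.105 V=460.326

2πR = 2π·30.5 = 191.637152
per-turn = √(191.637152² + 38²) = √(36724.7980 + 1444) = √38168.7980 = 195.368365
L = 3 × 195.368365 = 586.105094
V = π·0.5² × L = 0.785398 × 586.105094 = 460.325865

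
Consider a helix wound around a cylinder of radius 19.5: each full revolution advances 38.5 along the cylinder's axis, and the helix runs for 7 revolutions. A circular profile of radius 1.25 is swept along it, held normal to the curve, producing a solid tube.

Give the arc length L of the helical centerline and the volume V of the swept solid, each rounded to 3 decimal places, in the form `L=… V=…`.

2πR = 2π·19.5 = 122.522113
per-turn = √(122.522113² + 38.5²) = √(15011.6683 + 1482.25) = √16493.9183 = 128.428651
L = 7 × 128.428651 = 899.000554
V = π·1.25² × L = 4.908739 × 899.000554 = 4412.958651

L=899.001 V=4412.959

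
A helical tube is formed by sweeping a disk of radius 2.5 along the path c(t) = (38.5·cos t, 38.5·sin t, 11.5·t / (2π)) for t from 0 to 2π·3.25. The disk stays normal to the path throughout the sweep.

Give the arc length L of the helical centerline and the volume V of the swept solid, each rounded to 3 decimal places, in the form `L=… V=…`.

L=787.071 V=15454.112

2πR = 2π·38.5 = 241.902634
per-turn = √(241.902634² + 11.5²) = √(58516.8845 + 132.25) = √58649.1345 = 242.175834
L = 3.25 × 242.175834 = 787.071460
V = π·2.5² × L = 19.634954 × 787.071460 = 15454.111978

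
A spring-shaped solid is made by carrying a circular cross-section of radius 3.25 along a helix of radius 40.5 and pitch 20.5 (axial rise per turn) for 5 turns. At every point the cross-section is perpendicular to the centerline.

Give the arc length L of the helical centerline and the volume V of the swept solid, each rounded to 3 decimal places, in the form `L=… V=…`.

2πR = 2π·40.5 = 254.469005
per-turn = √(254.469005² + 20.5²) = √(64754.4745 + 420.25) = √65174.7245 = 255.293409
L = 5 × 255.293409 = 1276.467043
V = π·3.25² × L = 33.183072 × 1276.467043 = 42357.098309

L=1276.467 V=42357.098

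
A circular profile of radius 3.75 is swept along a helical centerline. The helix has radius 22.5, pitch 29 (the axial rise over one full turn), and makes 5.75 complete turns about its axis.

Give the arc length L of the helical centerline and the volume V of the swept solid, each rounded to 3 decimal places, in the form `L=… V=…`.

2πR = 2π·22.5 = 141.371669
per-turn = √(141.371669² + 29²) = √(19985.9489 + 841) = √20826.9489 = 144.315449
L = 5.75 × 144.315449 = 829.813834
V = π·3.75² × L = 44.178647 × 829.813834 = 36660.052173

L=829.814 V=36660.052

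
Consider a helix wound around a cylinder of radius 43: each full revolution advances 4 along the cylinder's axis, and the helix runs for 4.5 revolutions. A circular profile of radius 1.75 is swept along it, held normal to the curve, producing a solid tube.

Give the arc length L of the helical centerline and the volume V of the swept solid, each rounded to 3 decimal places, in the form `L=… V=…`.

L=1215.930 V=11698.614

2πR = 2π·43 = 270.176968
per-turn = √(270.176968² + 4²) = √(72995.5942 + 16) = √73011.5942 = 270.206577
L = 4.5 × 270.206577 = 1215.929596
V = π·1.75² × L = 9.621128 × 1215.929596 = 11698.613673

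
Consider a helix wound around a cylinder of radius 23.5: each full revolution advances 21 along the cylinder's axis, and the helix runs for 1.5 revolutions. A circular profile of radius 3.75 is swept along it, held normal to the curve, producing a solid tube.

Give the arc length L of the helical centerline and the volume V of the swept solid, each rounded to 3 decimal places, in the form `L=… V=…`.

L=223.711 V=9883.253

2πR = 2π·23.5 = 147.654855
per-turn = √(147.654855² + 21²) = √(21801.9561 + 441) = √22242.9561 = 149.140726
L = 1.5 × 149.140726 = 223.711089
V = π·3.75² × L = 44.178647 × 223.711089 = 9883.253155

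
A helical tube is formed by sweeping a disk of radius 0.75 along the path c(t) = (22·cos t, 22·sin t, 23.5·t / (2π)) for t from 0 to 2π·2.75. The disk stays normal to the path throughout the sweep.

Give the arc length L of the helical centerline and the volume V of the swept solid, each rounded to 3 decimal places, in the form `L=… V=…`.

2πR = 2π·22 = 138.230077
per-turn = √(138.230077² + 23.5²) = √(19107.5541 + 552.25) = √19659.8041 = 140.213423
L = 2.75 × 140.213423 = 385.586915
V = π·0.75² × L = 1.767146 × 385.586915 = 681.388323

L=385.587 V=681.388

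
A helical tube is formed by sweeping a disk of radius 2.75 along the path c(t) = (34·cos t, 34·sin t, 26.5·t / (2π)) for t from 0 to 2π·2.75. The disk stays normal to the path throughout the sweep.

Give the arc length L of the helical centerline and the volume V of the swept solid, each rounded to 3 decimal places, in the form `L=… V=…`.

2πR = 2π·34 = 213.628300
per-turn = √(213.628300² + 26.5²) = √(45637.0508 + 702.25) = √46339.3008 = 215.265652
L = 2.75 × 215.265652 = 591.980542
V = π·2.75² × L = 23.758294 × 591.980542 = 14064.448018

L=591.981 V=14064.448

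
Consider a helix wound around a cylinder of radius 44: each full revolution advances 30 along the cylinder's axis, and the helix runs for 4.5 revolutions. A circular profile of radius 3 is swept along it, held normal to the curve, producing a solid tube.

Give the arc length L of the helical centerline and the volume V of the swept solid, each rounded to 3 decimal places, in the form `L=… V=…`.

L=1251.374 V=35381.766

2πR = 2π·44 = 276.460154
per-turn = √(276.460154² + 30²) = √(76430.2165 + 900) = √77330.2165 = 278.083111
L = 4.5 × 278.083111 = 1251.373998
V = π·3² × L = 28.274334 × 1251.373998 = 35381.766241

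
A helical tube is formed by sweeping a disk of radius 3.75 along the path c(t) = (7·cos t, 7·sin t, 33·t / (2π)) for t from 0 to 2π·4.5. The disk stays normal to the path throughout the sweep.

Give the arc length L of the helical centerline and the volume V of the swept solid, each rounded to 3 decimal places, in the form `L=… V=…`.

2πR = 2π·7 = 43.982297
per-turn = √(43.982297² + 33²) = √(1934.4425 + 1089) = √3023.4425 = 54.985839
L = 4.5 × 54.985839 = 247.436274
V = π·3.75² × L = 44.178647 × 247.436274 = 10931.399743

L=247.436 V=10931.400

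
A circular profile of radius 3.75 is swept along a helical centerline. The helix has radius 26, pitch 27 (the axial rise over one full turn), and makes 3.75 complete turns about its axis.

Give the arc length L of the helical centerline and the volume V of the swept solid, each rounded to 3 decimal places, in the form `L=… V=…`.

L=620.921 V=27431.463

2πR = 2π·26 = 163.362818
per-turn = √(163.362818² + 27²) = √(26687.4103 + 729) = √27416.4103 = 165.579015
L = 3.75 × 165.579015 = 620.921307
V = π·3.75² × L = 44.178647 × 620.921307 = 27431.463058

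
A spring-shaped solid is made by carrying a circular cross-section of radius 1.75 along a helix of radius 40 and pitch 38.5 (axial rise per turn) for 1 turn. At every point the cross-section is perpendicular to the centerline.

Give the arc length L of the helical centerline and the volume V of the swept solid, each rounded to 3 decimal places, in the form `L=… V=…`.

L=254.259 V=2446.260

2πR = 2π·40 = 251.327412
per-turn = √(251.327412² + 38.5²) = √(63165.4682 + 1482.25) = √64647.7182 = 254.259156
L = 1 × 254.259156 = 254.259156
V = π·1.75² × L = 9.621128 × 254.259156 = 2446.259754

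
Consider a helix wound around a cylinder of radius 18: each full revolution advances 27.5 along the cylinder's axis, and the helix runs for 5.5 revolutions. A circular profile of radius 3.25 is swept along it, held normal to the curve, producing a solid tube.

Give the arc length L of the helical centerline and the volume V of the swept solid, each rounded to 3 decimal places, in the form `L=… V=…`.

2πR = 2π·18 = 113.097336
per-turn = √(113.097336² + 27.5²) = √(12791.0073 + 756.25) = √13547.2573 = 116.392686
L = 5.5 × 116.392686 = 640.159772
V = π·3.25² × L = 33.183072 × 640.159772 = 21242.468058

L=640.160 V=21242.468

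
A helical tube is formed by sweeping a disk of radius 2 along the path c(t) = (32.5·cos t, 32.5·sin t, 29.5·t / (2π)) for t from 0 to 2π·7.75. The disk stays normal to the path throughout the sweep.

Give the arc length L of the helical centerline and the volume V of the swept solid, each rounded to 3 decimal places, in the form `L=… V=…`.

L=1599.006 V=20093.702

2πR = 2π·32.5 = 204.203522
per-turn = √(204.203522² + 29.5²) = √(41699.0786 + 870.25) = √42569.3286 = 206.323359
L = 7.75 × 206.323359 = 1599.006035
V = π·2² × L = 12.566371 × 1599.006035 = 20093.702445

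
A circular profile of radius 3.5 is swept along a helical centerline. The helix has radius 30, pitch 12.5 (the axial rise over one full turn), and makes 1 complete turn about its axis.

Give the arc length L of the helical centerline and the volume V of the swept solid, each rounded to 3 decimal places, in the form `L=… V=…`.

2πR = 2π·30 = 188.495559
per-turn = √(188.495559² + 12.5²) = √(35530.5758 + 156.25) = √35686.8258 = 188.909571
L = 1 × 188.909571 = 188.909571
V = π·3.5² × L = 38.484510 × 188.909571 = 7270.092258

L=188.910 V=7270.092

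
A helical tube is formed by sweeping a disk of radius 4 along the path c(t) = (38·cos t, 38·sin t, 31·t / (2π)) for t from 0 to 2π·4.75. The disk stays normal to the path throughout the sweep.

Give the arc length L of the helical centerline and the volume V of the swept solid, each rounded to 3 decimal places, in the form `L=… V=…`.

L=1143.634 V=57485.327

2πR = 2π·38 = 238.761042
per-turn = √(238.761042² + 31²) = √(57006.8350 + 961) = √57967.8350 = 240.765103
L = 4.75 × 240.765103 = 1143.634241
V = π·4² × L = 50.265482 × 1143.634241 = 57485.326889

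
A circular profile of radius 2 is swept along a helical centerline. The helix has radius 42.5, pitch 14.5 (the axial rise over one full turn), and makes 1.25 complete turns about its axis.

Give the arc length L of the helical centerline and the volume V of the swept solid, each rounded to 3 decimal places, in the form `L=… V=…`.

L=334.286 V=4200.761

2πR = 2π·42.5 = 267.035376
per-turn = √(267.035376² + 14.5²) = √(71307.8918 + 210.25) = √71518.1418 = 267.428760
L = 1.25 × 267.428760 = 334.285950
V = π·2² × L = 12.566371 × 334.285950 = 4200.761142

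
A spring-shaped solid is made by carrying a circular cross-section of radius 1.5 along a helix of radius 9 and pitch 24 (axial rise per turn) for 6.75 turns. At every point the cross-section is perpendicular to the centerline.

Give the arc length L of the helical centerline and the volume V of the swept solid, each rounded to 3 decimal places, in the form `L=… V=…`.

2πR = 2π·9 = 56.548668
per-turn = √(56.548668² + 24²) = √(3197.7518 + 576) = √3773.7518 = 61.430870
L = 6.75 × 61.430870 = 414.658375
V = π·1.5² × L = 7.068583 × 414.658375 = 2931.047332

L=414.658 V=2931.047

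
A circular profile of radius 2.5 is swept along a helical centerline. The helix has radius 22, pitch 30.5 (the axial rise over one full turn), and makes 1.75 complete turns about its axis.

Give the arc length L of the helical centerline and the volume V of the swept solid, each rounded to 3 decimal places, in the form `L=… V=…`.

2πR = 2π·22 = 138.230077
per-turn = √(138.230077² + 30.5²) = √(19107.5541 + 930.25) = √20037.8041 = 141.554951
L = 1.75 × 141.554951 = 247.721164
V = π·2.5² × L = 19.634954 × 247.721164 = 4863.993682

L=247.721 V=4863.994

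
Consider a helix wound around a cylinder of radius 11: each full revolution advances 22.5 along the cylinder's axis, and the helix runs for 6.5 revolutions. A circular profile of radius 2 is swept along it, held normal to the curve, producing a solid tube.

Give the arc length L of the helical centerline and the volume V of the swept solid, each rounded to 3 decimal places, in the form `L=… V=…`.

L=472.454 V=5937.030

2πR = 2π·11 = 69.115038
per-turn = √(69.115038² + 22.5²) = √(4776.8885 + 506.25) = √5283.1385 = 72.685202
L = 6.5 × 72.685202 = 472.453810
V = π·2² × L = 12.566371 × 472.453810 = 5937.029679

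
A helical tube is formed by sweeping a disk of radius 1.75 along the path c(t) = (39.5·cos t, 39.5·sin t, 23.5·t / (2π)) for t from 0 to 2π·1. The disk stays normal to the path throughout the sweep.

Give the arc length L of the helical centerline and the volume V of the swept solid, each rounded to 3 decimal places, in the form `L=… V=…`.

L=249.296 V=2398.508

2πR = 2π·39.5 = 248.185820
per-turn = √(248.185820² + 23.5²) = √(61596.2011 + 552.25) = √62148.4511 = 249.295911
L = 1 × 249.295911 = 249.295911
V = π·1.75² × L = 9.621128 × 249.295911 = 2398.507742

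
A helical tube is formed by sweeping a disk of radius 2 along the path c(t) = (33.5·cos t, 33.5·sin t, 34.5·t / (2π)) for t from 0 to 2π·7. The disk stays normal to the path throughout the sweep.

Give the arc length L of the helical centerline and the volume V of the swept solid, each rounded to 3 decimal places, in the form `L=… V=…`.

2πR = 2π·33.5 = 210.486708
per-turn = √(210.486708² + 34.5²) = √(44304.6542 + 1190.25) = √45494.9042 = 213.295345
L = 7 × 213.295345 = 1493.067414
V = π·2² × L = 12.566371 × 1493.067414 = 18762.438480

L=1493.067 V=18762.438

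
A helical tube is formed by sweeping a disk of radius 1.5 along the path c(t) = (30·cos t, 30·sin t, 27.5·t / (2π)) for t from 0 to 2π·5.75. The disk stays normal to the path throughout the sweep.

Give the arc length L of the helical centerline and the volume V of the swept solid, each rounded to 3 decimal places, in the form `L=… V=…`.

L=1095.323 V=7742.384

2πR = 2π·30 = 188.495559
per-turn = √(188.495559² + 27.5²) = √(35530.5758 + 756.25) = √36286.8258 = 190.491013
L = 5.75 × 190.491013 = 1095.323322
V = π·1.5² × L = 7.068583 × 1095.323322 = 7742.384328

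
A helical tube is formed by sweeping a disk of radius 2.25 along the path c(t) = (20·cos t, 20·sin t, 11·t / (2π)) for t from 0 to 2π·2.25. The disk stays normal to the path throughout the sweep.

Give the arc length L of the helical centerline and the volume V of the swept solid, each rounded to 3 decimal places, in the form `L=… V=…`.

L=283.825 V=4514.034

2πR = 2π·20 = 125.663706
per-turn = √(125.663706² + 11²) = √(15791.3670 + 121) = √15912.3670 = 126.144231
L = 2.25 × 126.144231 = 283.824520
V = π·2.25² × L = 15.904313 × 283.824520 = 4514.033949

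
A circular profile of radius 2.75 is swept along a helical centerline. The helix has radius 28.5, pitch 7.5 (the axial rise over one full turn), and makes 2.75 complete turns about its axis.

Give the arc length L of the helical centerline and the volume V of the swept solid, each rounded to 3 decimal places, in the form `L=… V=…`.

L=492.876 V=11709.902

2πR = 2π·28.5 = 179.070781
per-turn = √(179.070781² + 7.5²) = √(32066.3447 + 56.25) = √32122.5947 = 179.227773
L = 2.75 × 179.227773 = 492.876376
V = π·2.75² × L = 23.758294 × 492.876376 = 11709.902074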